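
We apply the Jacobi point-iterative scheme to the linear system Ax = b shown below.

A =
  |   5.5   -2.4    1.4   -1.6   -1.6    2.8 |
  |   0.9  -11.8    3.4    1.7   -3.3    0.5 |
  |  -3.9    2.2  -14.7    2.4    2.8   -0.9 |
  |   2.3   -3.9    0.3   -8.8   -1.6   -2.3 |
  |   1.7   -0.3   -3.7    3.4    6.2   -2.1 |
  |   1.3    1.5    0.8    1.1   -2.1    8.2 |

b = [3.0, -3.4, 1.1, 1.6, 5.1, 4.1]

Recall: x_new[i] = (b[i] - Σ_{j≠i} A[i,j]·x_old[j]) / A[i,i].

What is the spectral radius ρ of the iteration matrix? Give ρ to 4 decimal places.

0.8479

Split A = D + L + U, D = diag(5.5, -11.8, -14.7, -8.8, 6.2, 8.2).
T_J = -D⁻¹(L+U): T[2,5] = -(-0.9)/(-14.7) = -0.0612; T[2,2] = 0.
  T[0,:] = [+0.0000 +0.4364 -0.2545 +0.2909 +0.2909 -0.5091]
  T[1,:] = [+0.0763 +0.0000 +0.2881 +0.1441 -0.2797 +0.0424]
  T[2,:] = [-0.2653 +0.1497 +0.0000 +0.1633 +0.1905 -0.0612]
  T[3,:] = [+0.2614 -0.4432 +0.0341 +0.0000 -0.1818 -0.2614]
  T[4,:] = [-0.2742 +0.0484 +0.5968 -0.5484 +0.0000 +0.3387]
  T[5,:] = [-0.1585 -0.1829 -0.0976 -0.1341 +0.2561 +0.0000]
|eigenvalues of T|: 0.8479, 0.7142, 0.3586, 0.3586, 0.1188, 0.1188.
ρ = 0.8479; 0.8479 < 1, so it converges for any x₀.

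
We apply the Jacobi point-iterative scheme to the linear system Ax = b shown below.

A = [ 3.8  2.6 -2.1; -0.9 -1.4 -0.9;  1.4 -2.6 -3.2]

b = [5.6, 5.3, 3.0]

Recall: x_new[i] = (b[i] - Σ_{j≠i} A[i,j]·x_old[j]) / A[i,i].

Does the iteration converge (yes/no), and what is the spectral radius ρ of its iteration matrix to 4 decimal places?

Diagonal D = diag(3.8, -1.4, -3.2); L, U strict lower/upper.
T_J = -D⁻¹(L+U): T[0,1] = -(2.6)/(3.8) = -0.6842; T[0,0] = 0.
  T[0,:] = [+0.0000 -0.6842 +0.5526]
  T[1,:] = [-0.6429 +0.0000 -0.6429]
  T[2,:] = [+0.4375 -0.8125 +0.0000]
|eigenvalues of T|: 1.2593, 0.7500, 0.5093.
spectral radius ρ = 1.2593; 1.2593 > 1 ⇒ diverges.

no, ρ = 1.2593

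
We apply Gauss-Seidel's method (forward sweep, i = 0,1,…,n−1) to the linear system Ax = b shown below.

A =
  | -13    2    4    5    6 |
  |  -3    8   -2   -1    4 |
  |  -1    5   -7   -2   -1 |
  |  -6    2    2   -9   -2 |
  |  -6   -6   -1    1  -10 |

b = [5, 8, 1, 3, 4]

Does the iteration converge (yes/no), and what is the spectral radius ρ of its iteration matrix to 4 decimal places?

A = D + L + U where D = diag(-13, 8, -7, -9, -10).
T_GS = -(D+L)⁻¹U: row 0 first, T[0,4] = -(6)/(-13) = +0.4615; later rows by forward substitution.
  T[0,:] = [+0.0000, +0.1538, +0.3077, +0.3846, +0.4615]
  T[1,:] = [+0.0000, +0.0577, +0.3654, +0.2692, -0.3269]
  T[2,:] = [+0.0000, +0.0192, +0.2170, -0.1484, -0.4423]
  T[3,:] = [+0.0000, -0.0855, -0.0757, -0.2295, -0.7009]
  T[4,:] = [+0.0000, -0.1374, -0.4331, -0.4004, -0.1066]
moduli |λ_i(T)| = 0.8229, 0.6696, 0.1149, 0.0231, 0.0000.
ρ(T) = max|λ| = 0.8229; 0.8229 < 1 ⇒ converges.

yes, ρ = 0.8229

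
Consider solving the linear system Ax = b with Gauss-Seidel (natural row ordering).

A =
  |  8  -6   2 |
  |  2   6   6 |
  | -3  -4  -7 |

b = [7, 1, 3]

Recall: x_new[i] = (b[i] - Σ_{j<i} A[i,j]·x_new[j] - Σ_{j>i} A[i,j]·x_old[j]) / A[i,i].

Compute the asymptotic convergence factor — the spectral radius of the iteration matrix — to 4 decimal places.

0.7886

Split A = D + L + U, D = diag(8, 6, -7).
Gauss-Seidel: T = -(D+L)⁻¹U, row 0 first, T[0,2] = -(2)/(8) = -0.2500; later rows by forward substitution.
  T[0,:] = [+0.0000  +0.7500  -0.2500]
  T[1,:] = [+0.0000  -0.2500  -0.9167]
  T[2,:] = [+0.0000  -0.1786  +0.6310]
eigenvalue magnitudes: 0.7886, 0.4076, 0.0000.
spectral radius ρ = 0.7886; 0.7886 < 1: convergent.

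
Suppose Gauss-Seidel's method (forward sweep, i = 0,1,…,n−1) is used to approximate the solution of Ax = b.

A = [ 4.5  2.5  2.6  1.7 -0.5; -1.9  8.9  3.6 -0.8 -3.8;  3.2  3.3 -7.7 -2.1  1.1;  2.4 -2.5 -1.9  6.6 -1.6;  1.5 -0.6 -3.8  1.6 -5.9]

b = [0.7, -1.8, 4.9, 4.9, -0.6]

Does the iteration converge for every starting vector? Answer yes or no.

Write A = D+L+U with D = diag(4.5, 8.9, -7.7, 6.6, -5.9).
T_GS = -(D+L)⁻¹U: row 0 first, T[0,3] = -(1.7)/(4.5) = -0.3778; later rows by forward substitution.
  T[0,:] = [+0.0000  -0.5556  -0.5778  -0.3778  +0.1111]
  T[1,:] = [+0.0000  -0.1186  -0.5278  +0.0092  +0.4507]
  T[2,:] = [+0.0000  -0.2817  -0.4663  -0.4258  +0.3822]
  T[3,:] = [+0.0000  +0.0760  -0.1241  +0.0183  +0.4828]
  T[4,:] = [+0.0000  +0.0729  +0.1735  +0.1822  -0.1328]
eigenvalue magnitudes: 0.9354, 0.3437, 0.1749, 0.0672, 0.0000.
ρ = 0.9354; 0.9354 < 1: convergent.

yes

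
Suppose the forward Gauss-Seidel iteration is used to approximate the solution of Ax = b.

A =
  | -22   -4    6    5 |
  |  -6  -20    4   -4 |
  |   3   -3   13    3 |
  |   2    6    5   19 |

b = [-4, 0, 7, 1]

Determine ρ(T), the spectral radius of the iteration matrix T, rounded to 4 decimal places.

A = D + L + U where D = diag(-22, -20, 13, 19).
GS T = -(D+L)⁻¹U: row 0 first, T[0,1] = -(-4)/(-22) = -0.1818; later rows by forward substitution.
  T[0,:] = [+0.0000  -0.1818  +0.2727  +0.2273]
  T[1,:] = [+0.0000  +0.0545  +0.1182  -0.2682]
  T[2,:] = [+0.0000  +0.0545  -0.0357  -0.3451]
  T[3,:] = [+0.0000  -0.0124  -0.0566  +0.1516]
|eigenvalues of T|: 0.2651, 0.1219, 0.0273, 0.0000.
ρ(T) = max|λ| = 0.2651; 0.2651 < 1: convergent.

0.2651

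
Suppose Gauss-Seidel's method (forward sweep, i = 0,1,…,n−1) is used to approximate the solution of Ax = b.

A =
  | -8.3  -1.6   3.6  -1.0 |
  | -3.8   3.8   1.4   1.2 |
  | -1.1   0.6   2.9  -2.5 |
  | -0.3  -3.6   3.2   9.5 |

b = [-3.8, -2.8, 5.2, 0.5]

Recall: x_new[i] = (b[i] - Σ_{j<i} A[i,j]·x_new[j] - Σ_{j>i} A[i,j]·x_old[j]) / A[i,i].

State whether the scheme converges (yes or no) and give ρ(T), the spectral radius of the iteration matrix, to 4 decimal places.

yes, ρ = 0.5559

Write A = D+L+U with D = diag(-8.3, 3.8, 2.9, 9.5).
GS T = -(D+L)⁻¹U: row 0 first, T[0,2] = -(3.6)/(-8.3) = +0.4337; later rows by forward substitution.
  T[0,:] = [+0.0000  -0.1928  +0.4337  -0.1205]
  T[1,:] = [+0.0000  -0.1928  +0.0653  -0.4363]
  T[2,:] = [+0.0000  -0.0332  +0.1510  +0.9066]
  T[3,:] = [+0.0000  -0.0679  -0.0124  -0.4745]
|λ(T)| sorted: 0.5559, 0.0820, 0.0424, 0.0000.
spectral radius ρ = 0.5559; 0.5559 < 1, so it converges for any x₀.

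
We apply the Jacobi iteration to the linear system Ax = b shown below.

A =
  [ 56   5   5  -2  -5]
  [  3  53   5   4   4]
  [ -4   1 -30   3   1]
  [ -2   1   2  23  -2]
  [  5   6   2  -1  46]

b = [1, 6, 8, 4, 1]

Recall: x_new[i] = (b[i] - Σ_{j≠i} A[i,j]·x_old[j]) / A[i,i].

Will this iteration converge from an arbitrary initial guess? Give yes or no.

yes

A = D + L + U where D = diag(56, 53, -30, 23, 46).
Jacobi T = -D⁻¹(L+U): T[2,3] = -(3)/(-30) = +0.1000; T[2,2] = 0.
  T[0,:] = [+0.0000 -0.0893 -0.0893 +0.0357 +0.0893]
  T[1,:] = [-0.0566 +0.0000 -0.0943 -0.0755 -0.0755]
  T[2,:] = [-0.1333 +0.0333 +0.0000 +0.1000 +0.0333]
  T[3,:] = [+0.0870 -0.0435 -0.0870 +0.0000 +0.0870]
  T[4,:] = [-0.1087 -0.1304 -0.0435 +0.0217 +0.0000]
|roots of det(T-λI)|: 0.1553, 0.0920, 0.0920, 0.0272, 0.0272.
ρ(T) = max|λ| = 0.1553; 0.1553 < 1: convergent.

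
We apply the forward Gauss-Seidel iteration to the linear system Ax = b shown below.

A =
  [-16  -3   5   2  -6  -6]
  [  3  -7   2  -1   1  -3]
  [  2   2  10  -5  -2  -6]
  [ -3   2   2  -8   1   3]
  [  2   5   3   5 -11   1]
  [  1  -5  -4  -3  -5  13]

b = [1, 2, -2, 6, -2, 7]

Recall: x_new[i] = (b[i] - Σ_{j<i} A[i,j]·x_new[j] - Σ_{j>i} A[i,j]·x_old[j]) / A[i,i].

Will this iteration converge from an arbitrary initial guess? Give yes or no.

Let D = diag(-16, -7, 10, -8, -11, 13); L, U the strict triangles.
T_GS = -(D+L)⁻¹U: row 0 first, T[0,1] = -(-3)/(-16) = -0.1875; later rows by forward substitution.
  T[0,:] = [+0.0000 -0.1875 +0.3125 +0.1250 -0.3750 -0.3750]
  T[1,:] = [+0.0000 -0.0804 +0.4196 -0.0893 -0.0179 -0.5893]
  T[2,:] = [+0.0000 +0.0536 -0.1464 +0.4929 +0.2786 +0.7929]
  T[3,:] = [+0.0000 +0.0636 -0.0489 +0.0540 +0.3308 +0.5665]
  T[4,:] = [+0.0000 -0.0271 +0.1854 +0.1411 +0.1500 +0.2286]
  T[5,:] = [+0.0000 +0.0043 +0.1523 +0.1744 +0.2417 +0.2648]
|λ(T)| sorted: 0.8717, 0.3537, 0.3537, 0.0416, 0.0052, 0.0000.
ρ(T) = max|λ| = 0.8717; 0.8717 < 1, so it converges for any x₀.

yes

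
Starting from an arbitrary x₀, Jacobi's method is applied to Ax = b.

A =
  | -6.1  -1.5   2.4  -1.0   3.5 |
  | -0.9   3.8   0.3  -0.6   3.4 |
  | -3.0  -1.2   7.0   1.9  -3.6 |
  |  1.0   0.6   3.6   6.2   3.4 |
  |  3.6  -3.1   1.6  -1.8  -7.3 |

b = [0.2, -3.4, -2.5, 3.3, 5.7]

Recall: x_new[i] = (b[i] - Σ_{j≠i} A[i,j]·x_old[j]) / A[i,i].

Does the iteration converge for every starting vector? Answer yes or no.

Diagonal D = diag(-6.1, 3.8, 7, 6.2, -7.3); L, U strict lower/upper.
Jacobi: T = -D⁻¹(L+U), T[2,0] = -(-3)/(7) = +0.4286; T[2,2] = 0.
  T[0,:] = [+0.0000 -0.2459 +0.3934 -0.1639 +0.5738]
  T[1,:] = [+0.2368 +0.0000 -0.0789 +0.1579 -0.8947]
  T[2,:] = [+0.4286 +0.1714 +0.0000 -0.2714 +0.5143]
  T[3,:] = [-0.1613 -0.0968 -0.5806 +0.0000 -0.5484]
  T[4,:] = [+0.4932 -0.4247 +0.2192 -0.2466 +0.0000]
|λ(T)| sorted: 1.2285, 0.6482, 0.6482, 0.1526, 0.0960.
ρ(T) = max|λ| = 1.2285; 1.2285 > 1: divergent.

no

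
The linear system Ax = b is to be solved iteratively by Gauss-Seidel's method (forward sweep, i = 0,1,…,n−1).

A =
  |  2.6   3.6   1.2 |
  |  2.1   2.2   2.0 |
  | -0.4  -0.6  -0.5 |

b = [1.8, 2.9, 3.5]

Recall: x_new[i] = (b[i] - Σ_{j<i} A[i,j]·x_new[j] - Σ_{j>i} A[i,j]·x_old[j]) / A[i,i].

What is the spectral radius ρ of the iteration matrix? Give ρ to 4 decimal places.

Split A = D + L + U, D = diag(2.6, 2.2, -0.5).
T_GS = -(D+L)⁻¹U: row 0 first, T[0,2] = -(1.2)/(2.6) = -0.4615; later rows by forward substitution.
  T[0,:] = [+0.0000, -1.3846, -0.4615]
  T[1,:] = [+0.0000, +1.3217, -0.4685]
  T[2,:] = [+0.0000, -0.4783, +0.9315]
|roots of det(T-λI)|: 1.6386, 0.6145, 0.0000.
ρ(T) = max|λ| = 1.6386; 1.6386 > 1, so it fails to converge.

1.6386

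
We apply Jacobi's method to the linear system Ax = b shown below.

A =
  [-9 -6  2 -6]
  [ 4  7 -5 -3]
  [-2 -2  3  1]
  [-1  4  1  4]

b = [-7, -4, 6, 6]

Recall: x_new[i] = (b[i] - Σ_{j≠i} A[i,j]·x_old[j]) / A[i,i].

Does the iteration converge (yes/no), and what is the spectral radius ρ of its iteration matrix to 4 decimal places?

A = D + L + U where D = diag(-9, 7, 3, 4).
Jacobi T = -D⁻¹(L+U): T[3,1] = -(4)/(4) = -1.0000; T[3,3] = 0.
  T[0,:] = [+0.0000, -0.6667, +0.2222, -0.6667]
  T[1,:] = [-0.5714, +0.0000, +0.7143, +0.4286]
  T[2,:] = [+0.6667, +0.6667, +0.0000, -0.3333]
  T[3,:] = [+0.2500, -1.0000, -0.2500, +0.0000]
moduli |λ_i(T)| = 1.1532, 0.7221, 0.7221, 0.7084.
spectral radius ρ = 1.1532; 1.1532 > 1, so it fails to converge.

no, ρ = 1.1532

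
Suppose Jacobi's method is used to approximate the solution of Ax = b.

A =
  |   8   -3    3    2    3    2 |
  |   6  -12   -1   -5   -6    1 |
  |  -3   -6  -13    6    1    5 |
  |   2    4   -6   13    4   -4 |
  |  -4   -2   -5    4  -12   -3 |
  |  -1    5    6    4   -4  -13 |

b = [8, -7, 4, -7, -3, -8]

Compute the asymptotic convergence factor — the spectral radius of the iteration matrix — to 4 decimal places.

1.1295

Split A = D + L + U, D = diag(8, -12, -13, 13, -12, -13).
Jacobi: T = -D⁻¹(L+U), T[0,1] = -(-3)/(8) = +0.3750; T[0,0] = 0.
  T[0,:] = [+0.0000  +0.3750  -0.3750  -0.2500  -0.3750  -0.2500]
  T[1,:] = [+0.5000  +0.0000  -0.0833  -0.4167  -0.5000  +0.0833]
  T[2,:] = [-0.2308  -0.4615  +0.0000  +0.4615  +0.0769  +0.3846]
  T[3,:] = [-0.1538  -0.3077  +0.4615  +0.0000  -0.3077  +0.3077]
  T[4,:] = [-0.3333  -0.1667  -0.4167  +0.3333  +0.0000  -0.2500]
  T[5,:] = [-0.0769  +0.3846  +0.4615  +0.3077  -0.3077  +0.0000]
|eigenvalues of T|: 1.1295, 0.6236, 0.6008, 0.4954, 0.4954, 0.2489.
ρ = 1.1295; 1.1295 > 1, so it fails to converge.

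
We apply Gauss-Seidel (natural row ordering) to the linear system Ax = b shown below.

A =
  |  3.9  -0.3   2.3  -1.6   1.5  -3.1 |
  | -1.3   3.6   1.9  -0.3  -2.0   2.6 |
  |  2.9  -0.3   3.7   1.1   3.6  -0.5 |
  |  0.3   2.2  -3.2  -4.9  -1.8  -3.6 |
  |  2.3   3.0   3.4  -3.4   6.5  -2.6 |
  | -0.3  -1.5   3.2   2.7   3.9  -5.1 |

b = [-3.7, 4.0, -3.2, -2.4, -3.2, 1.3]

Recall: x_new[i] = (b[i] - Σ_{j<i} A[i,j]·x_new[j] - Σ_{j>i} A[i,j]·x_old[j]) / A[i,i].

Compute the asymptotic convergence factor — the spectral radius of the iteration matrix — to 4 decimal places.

Diagonal D = diag(3.9, 3.6, 3.7, -4.9, 6.5, -5.1); L, U strict lower/upper.
GS T = -(D+L)⁻¹U: row 0 first, T[0,3] = -(-1.6)/(3.9) = +0.4103; later rows by forward substitution.
  T[0,:] = [+0.0000  +0.0769  -0.5897  +0.4103  -0.3846  +0.7949]
  T[1,:] = [+0.0000  +0.0278  -0.7407  +0.2315  +0.4167  -0.4352]
  T[2,:] = [+0.0000  -0.0580  +0.4022  -0.6001  -0.6377  -0.5232]
  T[3,:] = [+0.0000  +0.0551  -0.6313  +0.5209  +0.2127  -0.5398]
  T[4,:] = [+0.0000  +0.0191  +0.0100  +0.3344  +0.3886  +0.3109]
  T[5,:] = [+0.0000  -0.0053  +0.1783  +0.0628  -0.0903  -0.2950]
moduli |λ_i(T)| = 1.2848, 0.4137, 0.4137, 0.0218, 0.0218, 0.0000.
ρ(T) = max|λ| = 1.2848; 1.2848 > 1 ⇒ diverges.

1.2848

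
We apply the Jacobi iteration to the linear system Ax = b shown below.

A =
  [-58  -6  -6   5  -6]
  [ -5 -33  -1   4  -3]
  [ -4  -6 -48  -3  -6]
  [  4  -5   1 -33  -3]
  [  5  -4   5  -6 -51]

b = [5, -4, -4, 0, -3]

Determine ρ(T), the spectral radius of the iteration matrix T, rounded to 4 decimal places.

0.1652

Let D = diag(-58, -33, -48, -33, -51); L, U the strict triangles.
T_J = -D⁻¹(L+U): T[3,0] = -(4)/(-33) = +0.1212; T[3,3] = 0.
  T[0,:] = [+0.0000, -0.1034, -0.1034, +0.0862, -0.1034]
  T[1,:] = [-0.1515, +0.0000, -0.0303, +0.1212, -0.0909]
  T[2,:] = [-0.0833, -0.1250, +0.0000, -0.0625, -0.1250]
  T[3,:] = [+0.1212, -0.1515, +0.0303, +0.0000, -0.0909]
  T[4,:] = [+0.0980, -0.0784, +0.0980, -0.1176, +0.0000]
|roots of det(T-λI)|: 0.1652, 0.1132, 0.0990, 0.0990, 0.0265.
ρ(T) = max|λ| = 0.1652; 0.1652 < 1: convergent.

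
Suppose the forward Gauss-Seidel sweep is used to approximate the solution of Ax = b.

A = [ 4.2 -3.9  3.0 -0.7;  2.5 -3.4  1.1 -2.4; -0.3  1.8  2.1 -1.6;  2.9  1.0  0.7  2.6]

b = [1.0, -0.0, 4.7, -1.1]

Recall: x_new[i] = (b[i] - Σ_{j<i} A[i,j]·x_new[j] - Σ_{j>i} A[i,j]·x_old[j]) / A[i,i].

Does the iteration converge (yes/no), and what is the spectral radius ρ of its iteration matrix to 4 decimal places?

Let D = diag(4.2, -3.4, 2.1, 2.6); L, U the strict triangles.
GS T = -(D+L)⁻¹U: row 0 first, T[0,3] = -(-0.7)/(4.2) = +0.1667; later rows by forward substitution.
  T[0,:] = [+0.0000  +0.9286  -0.7143  +0.1667]
  T[1,:] = [+0.0000  +0.6828  -0.2017  -0.5833]
  T[2,:] = [+0.0000  -0.4526  +0.0708  +1.2857]
  T[3,:] = [+0.0000  -1.1765  +0.8552  -0.3077]
|λ(T)| sorted: 1.6204, 1.2960, 0.1216, 0.0000.
ρ = 1.6204; 1.6204 > 1 ⇒ diverges.

no, ρ = 1.6204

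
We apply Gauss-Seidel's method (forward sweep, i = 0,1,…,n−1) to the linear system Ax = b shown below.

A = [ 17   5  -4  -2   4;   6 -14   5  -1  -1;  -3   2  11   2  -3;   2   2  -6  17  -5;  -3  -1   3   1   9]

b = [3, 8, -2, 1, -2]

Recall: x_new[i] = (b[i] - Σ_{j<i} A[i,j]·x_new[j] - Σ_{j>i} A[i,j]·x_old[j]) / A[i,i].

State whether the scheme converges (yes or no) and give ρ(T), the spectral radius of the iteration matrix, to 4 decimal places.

yes, ρ = 0.5306

A = D + L + U where D = diag(17, -14, 11, 17, 9).
GS T = -(D+L)⁻¹U: row 0 first, T[0,4] = -(4)/(17) = -0.2353; later rows by forward substitution.
  T[0,:] = [+0.0000, -0.2941, +0.2353, +0.1176, -0.2353]
  T[1,:] = [+0.0000, -0.1261, +0.4580, -0.0210, -0.1723]
  T[2,:] = [+0.0000, -0.0573, -0.0191, -0.1459, +0.2399]
  T[3,:] = [+0.0000, +0.0292, -0.0883, -0.0629, +0.4267]
  T[4,:] = [+0.0000, -0.0962, +0.1455, +0.0925, -0.2249]
eigenvalue magnitudes: 0.5306, 0.1840, 0.1840, 0.1043, 0.0000.
ρ = 0.5306; 0.5306 < 1 ⇒ converges.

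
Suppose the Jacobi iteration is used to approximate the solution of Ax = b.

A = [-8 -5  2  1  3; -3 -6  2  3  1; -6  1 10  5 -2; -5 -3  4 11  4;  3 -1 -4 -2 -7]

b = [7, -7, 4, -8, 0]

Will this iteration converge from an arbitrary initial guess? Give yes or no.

no

Write A = D+L+U with D = diag(-8, -6, 10, 11, -7).
Jacobi: T = -D⁻¹(L+U), T[2,4] = -(-2)/(10) = +0.2000; T[2,2] = 0.
  T[0,:] = [+0.0000  -0.6250  +0.2500  +0.1250  +0.3750]
  T[1,:] = [-0.5000  +0.0000  +0.3333  +0.5000  +0.1667]
  T[2,:] = [+0.6000  -0.1000  +0.0000  -0.5000  +0.2000]
  T[3,:] = [+0.4545  +0.2727  -0.3636  +0.0000  -0.3636]
  T[4,:] = [+0.4286  -0.1429  -0.5714  -0.2857  +0.0000]
|eigenvalues of T|: 1.2547, 0.4516, 0.4516, 0.3023, 0.3023.
spectral radius ρ = 1.2547; 1.2547 > 1, so it fails to converge.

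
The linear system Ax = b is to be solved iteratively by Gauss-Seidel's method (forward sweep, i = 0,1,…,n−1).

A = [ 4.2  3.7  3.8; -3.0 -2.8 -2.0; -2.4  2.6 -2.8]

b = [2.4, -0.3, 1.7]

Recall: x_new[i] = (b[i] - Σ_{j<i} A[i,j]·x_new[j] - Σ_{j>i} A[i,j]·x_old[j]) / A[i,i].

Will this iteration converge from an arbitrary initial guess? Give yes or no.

Split A = D + L + U, D = diag(4.2, -2.8, -2.8).
T_GS = -(D+L)⁻¹U: row 0 first, T[0,2] = -(3.8)/(4.2) = -0.9048; later rows by forward substitution.
  T[0,:] = [+0.0000  -0.8810  -0.9048]
  T[1,:] = [+0.0000  +0.9439  +0.2551]
  T[2,:] = [+0.0000  +1.6316  +1.0124]
eigenvalue magnitudes: 1.6242, 0.3321, 0.0000.
ρ(T) = max|λ| = 1.6242; 1.6242 > 1, so it fails to converge.

no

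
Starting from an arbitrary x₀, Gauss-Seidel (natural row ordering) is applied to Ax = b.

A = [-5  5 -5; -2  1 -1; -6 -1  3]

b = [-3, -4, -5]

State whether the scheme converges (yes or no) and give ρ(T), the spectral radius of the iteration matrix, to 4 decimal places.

Split A = D + L + U, D = diag(-5, 1, 3).
Gauss-Seidel: T = -(D+L)⁻¹U, row 0 first, T[0,1] = -(5)/(-5) = +1.0000; later rows by forward substitution.
  T[0,:] = [+0.0000, +1.0000, -1.0000]
  T[1,:] = [+0.0000, +2.0000, -1.0000]
  T[2,:] = [+0.0000, +2.6667, -2.3333]
eigenvalue magnitudes: 1.5907, 1.2573, 0.0000.
ρ(T) = max|λ| = 1.5907; 1.5907 > 1 ⇒ diverges.

no, ρ = 1.5907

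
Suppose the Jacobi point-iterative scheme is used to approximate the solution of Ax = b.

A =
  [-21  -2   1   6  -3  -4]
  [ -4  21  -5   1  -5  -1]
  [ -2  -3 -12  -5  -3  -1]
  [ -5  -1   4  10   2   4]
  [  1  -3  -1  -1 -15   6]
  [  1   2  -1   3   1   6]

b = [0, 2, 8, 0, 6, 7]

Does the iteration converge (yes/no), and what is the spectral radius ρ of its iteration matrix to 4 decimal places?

yes, ρ = 0.7877

A = D + L + U where D = diag(-21, 21, -12, 10, -15, 6).
T_J = -D⁻¹(L+U): T[2,4] = -(-3)/(-12) = -0.2500; T[2,2] = 0.
  T[0,:] = [+0.0000, -0.0952, +0.0476, +0.2857, -0.1429, -0.1905]
  T[1,:] = [+0.1905, +0.0000, +0.2381, -0.0476, +0.2381, +0.0476]
  T[2,:] = [-0.1667, -0.2500, +0.0000, -0.4167, -0.2500, -0.0833]
  T[3,:] = [+0.5000, +0.1000, -0.4000, +0.0000, -0.2000, -0.4000]
  T[4,:] = [+0.0667, -0.2000, -0.0667, -0.0667, +0.0000, +0.4000]
  T[5,:] = [-0.1667, -0.3333, +0.1667, -0.5000, -0.1667, +0.0000]
|λ(T)| sorted: 0.7877, 0.6095, 0.4203, 0.4203, 0.1091, 0.0048.
ρ = 0.7877; 0.7877 < 1: convergent.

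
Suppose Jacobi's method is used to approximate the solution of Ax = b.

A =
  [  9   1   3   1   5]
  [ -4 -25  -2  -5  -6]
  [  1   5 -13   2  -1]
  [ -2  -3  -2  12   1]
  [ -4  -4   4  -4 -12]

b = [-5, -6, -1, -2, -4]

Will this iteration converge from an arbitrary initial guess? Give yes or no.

Split A = D + L + U, D = diag(9, -25, -13, 12, -12).
T_J = -D⁻¹(L+U): T[2,0] = -(1)/(-13) = +0.0769; T[2,2] = 0.
  T[0,:] = [+0.0000  -0.1111  -0.3333  -0.1111  -0.5556]
  T[1,:] = [-0.1600  +0.0000  -0.0800  -0.2000  -0.2400]
  T[2,:] = [+0.0769  +0.3846  +0.0000  +0.1538  -0.0769]
  T[3,:] = [+0.1667  +0.2500  +0.1667  +0.0000  -0.0833]
  T[4,:] = [-0.3333  -0.3333  +0.3333  -0.3333  +0.0000]
moduli |λ_i(T)| = 0.5102, 0.3466, 0.2937, 0.2937, 0.1924.
spectral radius ρ = 0.5102; 0.5102 < 1 ⇒ converges.

yes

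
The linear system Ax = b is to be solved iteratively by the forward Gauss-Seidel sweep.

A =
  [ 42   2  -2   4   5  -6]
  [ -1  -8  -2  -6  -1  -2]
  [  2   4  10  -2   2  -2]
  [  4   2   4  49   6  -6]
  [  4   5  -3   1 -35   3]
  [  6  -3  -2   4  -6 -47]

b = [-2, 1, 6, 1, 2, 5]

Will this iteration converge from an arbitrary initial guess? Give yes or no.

yes

Let D = diag(42, -8, 10, 49, -35, -47); L, U the strict triangles.
GS T = -(D+L)⁻¹U: row 0 first, T[0,4] = -(5)/(42) = -0.1190; later rows by forward substitution.
  T[0,:] = [+0.0000 -0.0476 +0.0476 -0.0952 -0.1190 +0.1429]
  T[1,:] = [+0.0000 +0.0060 -0.2560 -0.7381 -0.1101 -0.2679]
  T[2,:] = [+0.0000 +0.0071 +0.0929 +0.5143 -0.1321 +0.2786]
  T[3,:] = [+0.0000 +0.0031 -0.0010 -0.0041 -0.0974 +0.0990]
  T[4,:] = [+0.0000 -0.0051 -0.0391 -0.1605 -0.0208 +0.0427]
  T[5,:] = [+0.0000 -0.0058 +0.0234 +0.0332 -0.0082 +0.0264]
moduli |λ_i(T)| = 0.2256, 0.0973, 0.0973, 0.0662, 0.0225, 0.0000.
ρ(T) = max|λ| = 0.2256; 0.2256 < 1, so it converges for any x₀.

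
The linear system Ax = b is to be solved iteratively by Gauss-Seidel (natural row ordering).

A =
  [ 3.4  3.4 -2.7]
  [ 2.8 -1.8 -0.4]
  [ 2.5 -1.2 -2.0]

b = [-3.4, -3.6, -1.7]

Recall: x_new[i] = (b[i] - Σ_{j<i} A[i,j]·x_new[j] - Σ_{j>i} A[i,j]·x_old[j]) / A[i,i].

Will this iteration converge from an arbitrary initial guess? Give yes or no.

Split A = D + L + U, D = diag(3.4, -1.8, -2).
Gauss-Seidel: T = -(D+L)⁻¹U, row 0 first, T[0,1] = -(3.4)/(3.4) = -1.0000; later rows by forward substitution.
  T[0,:] = [+0.0000  -1.0000  +0.7941]
  T[1,:] = [+0.0000  -1.5556  +1.0131]
  T[2,:] = [+0.0000  -0.3167  +0.3848]
|roots of det(T-λI)|: 1.3731, 0.2023, 0.0000.
ρ = 1.3731; 1.3731 > 1, so it fails to converge.

no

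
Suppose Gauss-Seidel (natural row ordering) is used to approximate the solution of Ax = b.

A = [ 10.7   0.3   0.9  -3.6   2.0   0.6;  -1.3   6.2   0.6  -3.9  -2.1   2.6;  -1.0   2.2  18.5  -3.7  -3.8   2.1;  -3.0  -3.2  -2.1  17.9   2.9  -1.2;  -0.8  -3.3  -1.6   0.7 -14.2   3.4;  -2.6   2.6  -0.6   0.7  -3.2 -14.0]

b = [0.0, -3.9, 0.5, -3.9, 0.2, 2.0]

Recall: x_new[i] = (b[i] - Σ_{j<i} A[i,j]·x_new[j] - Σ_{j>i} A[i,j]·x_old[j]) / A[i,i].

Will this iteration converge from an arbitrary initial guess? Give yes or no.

yes

Split A = D + L + U, D = diag(10.7, 6.2, 18.5, 17.9, -14.2, -14).
Gauss-Seidel: T = -(D+L)⁻¹U, row 0 first, T[0,5] = -(0.6)/(10.7) = -0.0561; later rows by forward substitution.
  T[0,:] = [+0.0000, -0.0280, -0.0841, +0.3364, -0.1869, -0.0561]
  T[1,:] = [+0.0000, -0.0059, -0.1144, +0.6996, +0.2995, -0.4311]
  T[2,:] = [+0.0000, -0.0008, +0.0091, +0.1350, +0.1597, -0.0653]
  T[3,:] = [+0.0000, -0.0058, -0.0335, +0.1973, -0.1211, -0.0271]
  T[4,:] = [+0.0000, +0.0027, +0.0287, -0.1870, -0.0830, +0.3488]
  T[5,:] = [+0.0000, +0.0032, -0.0142, +0.1143, +0.0964, -0.1479]
|roots of det(T-λI)|: 0.3391, 0.1998, 0.1049, 0.0254, 0.0216, 0.0000.
ρ = 0.3391; 0.3391 < 1, so it converges for any x₀.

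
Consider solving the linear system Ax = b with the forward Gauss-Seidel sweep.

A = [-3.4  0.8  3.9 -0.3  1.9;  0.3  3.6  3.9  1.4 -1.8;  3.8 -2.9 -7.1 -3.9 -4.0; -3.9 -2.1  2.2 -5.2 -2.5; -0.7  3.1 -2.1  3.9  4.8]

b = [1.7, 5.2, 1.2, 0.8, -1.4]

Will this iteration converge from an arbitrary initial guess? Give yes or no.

Split A = D + L + U, D = diag(-3.4, 3.6, -7.1, -5.2, 4.8).
T_GS = -(D+L)⁻¹U: row 0 first, T[0,3] = -(-0.3)/(-3.4) = -0.0882; later rows by forward substitution.
  T[0,:] = [+0.0000, +0.2353, +1.1471, -0.0882, +0.5588]
  T[1,:] = [+0.0000, -0.0196, -1.1789, -0.3815, +0.4534]
  T[2,:] = [+0.0000, +0.1339, +1.0955, -0.4407, -0.4495]
  T[3,:] = [+0.0000, -0.1119, +0.0793, +0.0338, -1.2732]
  T[4,:] = [+0.0000, +0.1965, +1.3435, +0.0133, +0.6265]
|roots of det(T-λI)|: 1.2324, 0.8752, 0.8752, 0.0104, 0.0000.
spectral radius ρ = 1.2324; 1.2324 > 1 ⇒ diverges.

no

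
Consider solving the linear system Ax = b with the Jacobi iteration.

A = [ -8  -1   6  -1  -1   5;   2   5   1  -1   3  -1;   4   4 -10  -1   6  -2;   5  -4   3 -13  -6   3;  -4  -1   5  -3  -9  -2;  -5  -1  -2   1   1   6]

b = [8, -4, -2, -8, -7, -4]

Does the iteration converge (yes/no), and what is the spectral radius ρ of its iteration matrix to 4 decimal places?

A = D + L + U where D = diag(-8, 5, -10, -13, -9, 6).
Jacobi T = -D⁻¹(L+U): T[0,1] = -(-1)/(-8) = -0.1250; T[0,0] = 0.
  T[0,:] = [+0.0000 -0.1250 +0.7500 -0.1250 -0.1250 +0.6250]
  T[1,:] = [-0.4000 +0.0000 -0.2000 +0.2000 -0.6000 +0.2000]
  T[2,:] = [+0.4000 +0.4000 +0.0000 -0.1000 +0.6000 -0.2000]
  T[3,:] = [+0.3846 -0.3077 +0.2308 +0.0000 -0.4615 +0.2308]
  T[4,:] = [-0.4444 -0.1111 +0.5556 -0.3333 +0.0000 -0.2222]
  T[5,:] = [+0.8333 +0.1667 +0.3333 -0.1667 -0.1667 +0.0000]
|λ(T)| sorted: 1.2087, 0.7436, 0.7436, 0.5949, 0.5863, 0.0115.
spectral radius ρ = 1.2087; 1.2087 > 1: divergent.

no, ρ = 1.2087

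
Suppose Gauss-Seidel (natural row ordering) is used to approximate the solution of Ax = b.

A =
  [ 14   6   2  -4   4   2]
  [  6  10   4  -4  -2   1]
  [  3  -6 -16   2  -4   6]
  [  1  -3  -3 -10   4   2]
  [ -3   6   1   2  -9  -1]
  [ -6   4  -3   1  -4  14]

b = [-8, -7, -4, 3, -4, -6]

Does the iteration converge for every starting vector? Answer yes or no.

yes

Let D = diag(14, 10, -16, -10, -9, 14); L, U the strict triangles.
Gauss-Seidel: T = -(D+L)⁻¹U, row 0 first, T[0,1] = -(6)/(14) = -0.4286; later rows by forward substitution.
  T[0,:] = [+0.0000 -0.4286 -0.1429 +0.2857 -0.2857 -0.1429]
  T[1,:] = [+0.0000 +0.2571 -0.3143 +0.2286 +0.3714 -0.0143]
  T[2,:] = [+0.0000 -0.1768 +0.0911 +0.0929 -0.4429 +0.3536]
  T[3,:] = [+0.0000 -0.0670 +0.0527 -0.0679 +0.3929 +0.0839]
  T[4,:] = [+0.0000 +0.2798 -0.1401 +0.0524 +0.3810 -0.0151]
  T[5,:] = [+0.0000 -0.2103 +0.0043 +0.0969 -0.2427 +0.0083]
|λ(T)| sorted: 0.8850, 0.2673, 0.2673, 0.1031, 0.0626, 0.0000.
ρ(T) = max|λ| = 0.8850; 0.8850 < 1, so it converges for any x₀.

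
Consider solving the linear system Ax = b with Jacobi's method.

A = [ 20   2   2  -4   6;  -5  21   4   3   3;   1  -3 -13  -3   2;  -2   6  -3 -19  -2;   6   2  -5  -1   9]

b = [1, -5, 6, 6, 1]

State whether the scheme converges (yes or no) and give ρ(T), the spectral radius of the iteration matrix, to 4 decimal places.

yes, ρ = 0.6774

Write A = D+L+U with D = diag(20, 21, -13, -19, 9).
Jacobi: T = -D⁻¹(L+U), T[3,0] = -(-2)/(-19) = -0.1053; T[3,3] = 0.
  T[0,:] = [+0.0000, -0.1000, -0.1000, +0.2000, -0.3000]
  T[1,:] = [+0.2381, +0.0000, -0.1905, -0.1429, -0.1429]
  T[2,:] = [+0.0769, -0.2308, +0.0000, -0.2308, +0.1538]
  T[3,:] = [-0.1053, +0.3158, -0.1579, +0.0000, -0.1053]
  T[4,:] = [-0.6667, -0.2222, +0.5556, +0.1111, +0.0000]
|eigenvalues of T|: 0.6774, 0.4633, 0.2494, 0.2494, 0.1541.
spectral radius ρ = 0.6774; 0.6774 < 1: convergent.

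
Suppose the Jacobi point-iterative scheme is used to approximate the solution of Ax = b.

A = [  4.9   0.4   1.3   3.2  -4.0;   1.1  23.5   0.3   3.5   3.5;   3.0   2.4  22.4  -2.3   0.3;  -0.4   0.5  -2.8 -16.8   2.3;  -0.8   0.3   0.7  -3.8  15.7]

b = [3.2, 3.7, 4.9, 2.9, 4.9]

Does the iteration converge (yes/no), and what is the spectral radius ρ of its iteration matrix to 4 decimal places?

Diagonal D = diag(4.9, 23.5, 22.4, -16.8, 15.7); L, U strict lower/upper.
Jacobi T = -D⁻¹(L+U): T[3,2] = -(-2.8)/(-16.8) = -0.1667; T[3,3] = 0.
  T[0,:] = [+0.0000 -0.0816 -0.2653 -0.6531 +0.8163]
  T[1,:] = [-0.0468 +0.0000 -0.0128 -0.1489 -0.1489]
  T[2,:] = [-0.1339 -0.1071 +0.0000 +0.1027 -0.0134]
  T[3,:] = [-0.0238 +0.0298 -0.1667 +0.0000 +0.1369]
  T[4,:] = [+0.0510 -0.0191 -0.0446 +0.2420 +0.0000]
moduli |λ_i(T)| = 0.4192, 0.2965, 0.2055, 0.2055, 0.0785.
ρ(T) = max|λ| = 0.4192; 0.4192 < 1, so it converges for any x₀.

yes, ρ = 0.4192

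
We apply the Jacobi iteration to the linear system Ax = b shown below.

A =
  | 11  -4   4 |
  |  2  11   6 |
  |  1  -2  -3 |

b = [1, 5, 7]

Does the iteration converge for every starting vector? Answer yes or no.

yes

Diagonal D = diag(11, 11, -3); L, U strict lower/upper.
Jacobi: T = -D⁻¹(L+U), T[2,0] = -(1)/(-3) = +0.3333; T[2,2] = 0.
  T[0,:] = [+0.0000 +0.3636 -0.3636]
  T[1,:] = [-0.1818 +0.0000 -0.5455]
  T[2,:] = [+0.3333 -0.6667 +0.0000]
moduli |λ_i(T)| = 0.6000, 0.4286, 0.4286.
ρ = 0.6000; 0.6000 < 1: convergent.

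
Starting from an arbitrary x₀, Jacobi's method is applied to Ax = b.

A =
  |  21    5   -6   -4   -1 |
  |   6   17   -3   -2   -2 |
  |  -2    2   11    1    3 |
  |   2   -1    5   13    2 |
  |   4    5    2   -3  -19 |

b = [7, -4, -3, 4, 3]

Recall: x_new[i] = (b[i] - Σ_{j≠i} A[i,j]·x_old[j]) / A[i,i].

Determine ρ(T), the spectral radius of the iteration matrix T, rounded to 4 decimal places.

Diagonal D = diag(21, 17, 11, 13, -19); L, U strict lower/upper.
T_J = -D⁻¹(L+U): T[3,4] = -(2)/(13) = -0.1538; T[3,3] = 0.
  T[0,:] = [+0.0000  -0.2381  +0.2857  +0.1905  +0.0476]
  T[1,:] = [-0.3529  +0.0000  +0.1765  +0.1176  +0.1176]
  T[2,:] = [+0.1818  -0.1818  +0.0000  -0.0909  -0.2727]
  T[3,:] = [-0.1538  +0.0769  -0.3846  +0.0000  -0.1538]
  T[4,:] = [+0.2105  +0.2632  +0.1053  -0.1579  +0.0000]
|eigenvalues of T|: 0.5531, 0.2767, 0.2767, 0.1945, 0.1945.
ρ = 0.5531; 0.5531 < 1, so it converges for any x₀.

0.5531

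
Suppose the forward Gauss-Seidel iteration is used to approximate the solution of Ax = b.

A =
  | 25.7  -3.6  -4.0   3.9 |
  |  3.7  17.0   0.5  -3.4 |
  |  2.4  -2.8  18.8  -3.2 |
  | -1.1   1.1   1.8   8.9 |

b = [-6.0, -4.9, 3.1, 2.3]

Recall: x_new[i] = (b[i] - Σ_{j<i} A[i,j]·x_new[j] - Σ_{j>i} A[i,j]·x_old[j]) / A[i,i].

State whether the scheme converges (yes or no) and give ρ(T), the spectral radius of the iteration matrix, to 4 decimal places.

yes, ρ = 0.1972

A = D + L + U where D = diag(25.7, 17, 18.8, 8.9).
GS T = -(D+L)⁻¹U: row 0 first, T[0,2] = -(-4)/(25.7) = +0.1556; later rows by forward substitution.
  T[0,:] = [+0.0000, +0.1401, +0.1556, -0.1518]
  T[1,:] = [+0.0000, -0.0305, -0.0633, +0.2330]
  T[2,:] = [+0.0000, -0.0224, -0.0293, +0.2243]
  T[3,:] = [+0.0000, +0.0256, +0.0330, -0.0929]
moduli |λ_i(T)| = 0.1972, 0.0297, 0.0148, 0.0000.
ρ = 0.1972; 0.1972 < 1: convergent.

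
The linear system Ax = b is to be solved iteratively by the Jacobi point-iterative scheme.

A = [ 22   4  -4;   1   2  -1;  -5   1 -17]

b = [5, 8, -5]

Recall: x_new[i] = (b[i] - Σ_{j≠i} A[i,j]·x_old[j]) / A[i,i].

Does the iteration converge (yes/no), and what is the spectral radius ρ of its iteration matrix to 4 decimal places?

yes, ρ = 0.3562

A = D + L + U where D = diag(22, 2, -17).
Jacobi T = -D⁻¹(L+U): T[2,0] = -(-5)/(-17) = -0.2941; T[2,2] = 0.
  T[0,:] = [+0.0000 -0.1818 +0.1818]
  T[1,:] = [-0.5000 +0.0000 +0.5000]
  T[2,:] = [-0.2941 +0.0588 +0.0000]
eigenvalue magnitudes: 0.3562, 0.2450, 0.2450.
ρ = 0.3562; 0.3562 < 1 ⇒ converges.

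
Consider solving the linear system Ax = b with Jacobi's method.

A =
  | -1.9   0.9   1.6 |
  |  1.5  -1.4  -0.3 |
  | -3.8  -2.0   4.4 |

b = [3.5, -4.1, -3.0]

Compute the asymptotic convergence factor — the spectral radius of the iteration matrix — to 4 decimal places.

Write A = D+L+U with D = diag(-1.9, -1.4, 4.4).
T_J = -D⁻¹(L+U): T[0,1] = -(0.9)/(-1.9) = +0.4737; T[0,0] = 0.
  T[0,:] = [+0.0000 +0.4737 +0.8421]
  T[1,:] = [+1.0714 +0.0000 -0.2143]
  T[2,:] = [+0.8636 +0.4545 +0.0000]
|λ(T)| sorted: 1.1870, 0.8774, 0.3096.
ρ = 1.1870; 1.1870 > 1, so it fails to converge.

1.1870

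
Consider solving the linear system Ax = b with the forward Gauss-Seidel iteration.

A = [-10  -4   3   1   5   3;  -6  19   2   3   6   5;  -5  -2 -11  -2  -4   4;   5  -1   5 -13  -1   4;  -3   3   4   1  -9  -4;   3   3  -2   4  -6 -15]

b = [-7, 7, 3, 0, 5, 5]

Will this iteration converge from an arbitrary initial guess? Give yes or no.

yes

Write A = D+L+U with D = diag(-10, 19, -11, -13, -9, -15).
GS T = -(D+L)⁻¹U: row 0 first, T[0,3] = -(1)/(-10) = +0.1000; later rows by forward substitution.
  T[0,:] = [+0.0000  -0.4000  +0.3000  +0.1000  +0.5000  +0.3000]
  T[1,:] = [+0.0000  -0.1263  -0.0105  -0.1263  -0.1579  -0.1684]
  T[2,:] = [+0.0000  +0.2048  -0.1344  -0.2043  -0.5622  +0.2579]
  T[3,:] = [+0.0000  -0.0654  +0.0645  -0.0304  -0.0887  +0.5352]
  T[4,:] = [+0.0000  +0.1750  -0.1561  -0.1696  -0.4790  -0.4265]
  T[5,:] = [+0.0000  -0.2200  +0.1555  +0.0817  +0.3113  +0.3053]
eigenvalue magnitudes: 0.5451, 0.3421, 0.2286, 0.0555, 0.0221, 0.0000.
ρ = 0.5451; 0.5451 < 1 ⇒ converges.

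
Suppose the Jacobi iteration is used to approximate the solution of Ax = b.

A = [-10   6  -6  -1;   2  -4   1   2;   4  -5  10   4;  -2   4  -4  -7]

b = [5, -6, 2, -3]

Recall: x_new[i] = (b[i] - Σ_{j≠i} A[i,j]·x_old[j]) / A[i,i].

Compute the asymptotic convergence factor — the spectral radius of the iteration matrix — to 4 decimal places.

Diagonal D = diag(-10, -4, 10, -7); L, U strict lower/upper.
Jacobi: T = -D⁻¹(L+U), T[1,3] = -(2)/(-4) = +0.5000; T[1,1] = 0.
  T[0,:] = [+0.0000 +0.6000 -0.6000 -0.1000]
  T[1,:] = [+0.5000 +0.0000 +0.2500 +0.5000]
  T[2,:] = [-0.4000 +0.5000 +0.0000 -0.4000]
  T[3,:] = [-0.2857 +0.5714 -0.5714 +0.0000]
|roots of det(T-λI)|: 1.3121, 0.6899, 0.4222, 0.2000.
ρ = 1.3121; 1.3121 > 1 ⇒ diverges.

1.3121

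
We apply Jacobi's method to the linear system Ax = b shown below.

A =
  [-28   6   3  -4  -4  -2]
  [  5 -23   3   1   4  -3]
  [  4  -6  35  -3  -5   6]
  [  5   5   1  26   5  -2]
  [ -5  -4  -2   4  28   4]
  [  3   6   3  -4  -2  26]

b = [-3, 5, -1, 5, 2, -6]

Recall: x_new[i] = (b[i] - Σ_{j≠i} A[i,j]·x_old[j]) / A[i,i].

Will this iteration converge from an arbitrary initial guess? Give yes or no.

Split A = D + L + U, D = diag(-28, -23, 35, 26, 28, 26).
T_J = -D⁻¹(L+U): T[3,2] = -(1)/(26) = -0.0385; T[3,3] = 0.
  T[0,:] = [+0.0000  +0.2143  +0.1071  -0.1429  -0.1429  -0.0714]
  T[1,:] = [+0.2174  +0.0000  +0.1304  +0.0435  +0.1739  -0.1304]
  T[2,:] = [-0.1143  +0.1714  +0.0000  +0.0857  +0.1429  -0.1714]
  T[3,:] = [-0.1923  -0.1923  -0.0385  +0.0000  -0.1923  +0.0769]
  T[4,:] = [+0.1786  +0.1429  +0.0714  -0.1429  +0.0000  -0.1429]
  T[5,:] = [-0.1154  -0.2308  -0.1154  +0.1538  +0.0769  +0.0000]
eigenvalue magnitudes: 0.5133, 0.2380, 0.2380, 0.1178, 0.0504, 0.0504.
ρ = 0.5133; 0.5133 < 1, so it converges for any x₀.

yes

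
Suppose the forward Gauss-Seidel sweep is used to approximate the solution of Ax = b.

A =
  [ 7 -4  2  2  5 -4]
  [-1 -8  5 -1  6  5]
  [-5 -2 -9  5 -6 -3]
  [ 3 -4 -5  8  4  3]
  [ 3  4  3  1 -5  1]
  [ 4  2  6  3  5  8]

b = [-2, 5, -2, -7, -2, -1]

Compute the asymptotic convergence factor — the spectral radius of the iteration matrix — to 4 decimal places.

Split A = D + L + U, D = diag(7, -8, -9, 8, -5, 8).
GS T = -(D+L)⁻¹U: row 0 first, T[0,2] = -(2)/(7) = -0.2857; later rows by forward substitution.
  T[0,:] = [+0.0000, +0.5714, -0.2857, -0.2857, -0.7143, +0.5714]
  T[1,:] = [+0.0000, -0.0714, +0.6607, -0.0893, +0.8393, +0.5536]
  T[2,:] = [+0.0000, -0.3016, +0.0119, +0.7341, -0.4563, -0.7738]
  T[3,:] = [+0.0000, -0.4385, +0.4449, +0.5213, -0.0977, -0.7961]
  T[4,:] = [+0.0000, +0.0171, +0.4533, +0.3019, -0.0505, +0.3622]
  T[5,:] = [+0.0000, +0.1121, -0.4814, -0.7696, +0.5578, +0.2284]
|eigenvalues of T|: 1.4601, 0.7287, 0.2877, 0.1800, 0.1800, 0.0000.
ρ = 1.4601; 1.4601 > 1 ⇒ diverges.

1.4601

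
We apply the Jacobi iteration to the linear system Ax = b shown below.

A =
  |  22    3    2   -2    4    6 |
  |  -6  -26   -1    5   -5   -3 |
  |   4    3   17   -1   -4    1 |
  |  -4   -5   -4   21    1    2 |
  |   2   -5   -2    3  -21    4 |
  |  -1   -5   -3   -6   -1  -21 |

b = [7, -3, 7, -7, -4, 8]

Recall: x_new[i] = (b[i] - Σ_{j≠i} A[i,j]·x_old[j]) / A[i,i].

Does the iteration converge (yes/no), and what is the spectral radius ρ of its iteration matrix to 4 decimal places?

yes, ρ = 0.5241

Let D = diag(22, -26, 17, 21, -21, -21); L, U the strict triangles.
Jacobi T = -D⁻¹(L+U): T[0,1] = -(3)/(22) = -0.1364; T[0,0] = 0.
  T[0,:] = [+0.0000, -0.1364, -0.0909, +0.0909, -0.1818, -0.2727]
  T[1,:] = [-0.2308, +0.0000, -0.0385, +0.1923, -0.1923, -0.1154]
  T[2,:] = [-0.2353, -0.1765, +0.0000, +0.0588, +0.2353, -0.0588]
  T[3,:] = [+0.1905, +0.2381, +0.1905, +0.0000, -0.0476, -0.0952]
  T[4,:] = [+0.0952, -0.2381, -0.0952, +0.1429, +0.0000, +0.1905]
  T[5,:] = [-0.0476, -0.2381, -0.1429, -0.2857, -0.0476, +0.0000]
eigenvalue magnitudes: 0.5241, 0.2826, 0.2826, 0.2533, 0.2044, 0.2044.
ρ(T) = max|λ| = 0.5241; 0.5241 < 1: convergent.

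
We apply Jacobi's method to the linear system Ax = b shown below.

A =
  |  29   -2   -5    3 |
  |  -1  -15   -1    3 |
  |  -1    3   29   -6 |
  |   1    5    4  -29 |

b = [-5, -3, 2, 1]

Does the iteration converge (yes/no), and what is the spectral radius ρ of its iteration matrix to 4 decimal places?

A = D + L + U where D = diag(29, -15, 29, -29).
Jacobi T = -D⁻¹(L+U): T[1,3] = -(3)/(-15) = +0.2000; T[1,1] = 0.
  T[0,:] = [+0.0000, +0.0690, +0.1724, -0.1034]
  T[1,:] = [-0.0667, +0.0000, -0.0667, +0.2000]
  T[2,:] = [+0.0345, -0.1034, +0.0000, +0.2069]
  T[3,:] = [+0.0345, +0.1724, +0.1379, +0.0000]
|eigenvalues of T|: 0.2558, 0.2149, 0.1275, 0.0866.
ρ(T) = max|λ| = 0.2558; 0.2558 < 1: convergent.

yes, ρ = 0.2558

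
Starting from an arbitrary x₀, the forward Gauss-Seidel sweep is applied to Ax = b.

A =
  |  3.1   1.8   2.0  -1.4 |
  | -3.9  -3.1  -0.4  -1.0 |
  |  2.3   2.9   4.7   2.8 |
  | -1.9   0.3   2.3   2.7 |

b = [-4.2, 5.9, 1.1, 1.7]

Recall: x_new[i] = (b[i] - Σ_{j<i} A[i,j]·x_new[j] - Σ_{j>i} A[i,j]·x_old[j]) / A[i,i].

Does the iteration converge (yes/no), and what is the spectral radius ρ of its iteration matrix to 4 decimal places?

Write A = D+L+U with D = diag(3.1, -3.1, 4.7, 2.7).
GS T = -(D+L)⁻¹U: row 0 first, T[0,2] = -(2)/(3.1) = -0.6452; later rows by forward substitution.
  T[0,:] = [+0.0000  -0.5806  -0.6452  +0.4516]
  T[1,:] = [+0.0000  +0.7305  +0.6826  -0.8907]
  T[2,:] = [+0.0000  -0.1666  -0.1055  -0.2671]
  T[3,:] = [+0.0000  -0.3479  -0.4400  +0.6443]
|λ(T)| sorted: 1.2392, 0.1750, 0.1449, 0.0000.
spectral radius ρ = 1.2392; 1.2392 > 1 ⇒ diverges.

no, ρ = 1.2392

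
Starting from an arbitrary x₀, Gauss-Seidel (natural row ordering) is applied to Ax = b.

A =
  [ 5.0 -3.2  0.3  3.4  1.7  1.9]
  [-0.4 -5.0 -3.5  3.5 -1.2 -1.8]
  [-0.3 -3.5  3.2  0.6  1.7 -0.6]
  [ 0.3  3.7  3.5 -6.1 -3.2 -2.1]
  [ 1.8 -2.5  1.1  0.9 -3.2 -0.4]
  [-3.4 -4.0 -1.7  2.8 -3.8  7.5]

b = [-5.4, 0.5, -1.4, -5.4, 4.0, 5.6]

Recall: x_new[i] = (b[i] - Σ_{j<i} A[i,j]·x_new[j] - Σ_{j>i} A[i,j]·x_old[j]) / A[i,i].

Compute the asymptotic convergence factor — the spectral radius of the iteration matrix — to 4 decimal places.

Split A = D + L + U, D = diag(5, -5, 3.2, -6.1, -3.2, 7.5).
Gauss-Seidel: T = -(D+L)⁻¹U, row 0 first, T[0,1] = -(-3.2)/(5) = +0.6400; later rows by forward substitution.
  T[0,:] = [+0.0000  +0.6400  -0.0600  -0.6800  -0.3400  -0.3800]
  T[1,:] = [+0.0000  -0.0512  -0.6952  +0.7544  -0.2128  -0.3296]
  T[2,:] = [+0.0000  +0.0040  -0.7660  +0.5739  -0.7959  -0.2086]
  T[3,:] = [+0.0000  +0.0027  -0.8641  +0.7534  -1.1270  -0.6826]
  T[4,:] = [+0.0000  +0.4021  +0.0030  -0.5627  -0.6156  -0.3449]
  T[5,:] = [+0.0000  +0.4665  -0.2475  -0.3422  -0.3391  -0.3153]
|roots of det(T-λI)|: 1.3930, 0.5579, 0.1498, 0.1464, 0.1464, 0.0000.
spectral radius ρ = 1.3930; 1.3930 > 1, so it fails to converge.

1.3930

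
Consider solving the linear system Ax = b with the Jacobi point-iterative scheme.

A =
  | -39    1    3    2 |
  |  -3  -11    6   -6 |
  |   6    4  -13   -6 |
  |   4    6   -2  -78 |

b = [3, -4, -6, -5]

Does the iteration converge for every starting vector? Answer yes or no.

Let D = diag(-39, -11, -13, -78); L, U the strict triangles.
Jacobi T = -D⁻¹(L+U): T[3,0] = -(4)/(-78) = +0.0513; T[3,3] = 0.
  T[0,:] = [+0.0000  +0.0256  +0.0769  +0.0513]
  T[1,:] = [-0.2727  +0.0000  +0.5455  -0.5455]
  T[2,:] = [+0.4615  +0.3077  +0.0000  -0.4615]
  T[3,:] = [+0.0513  +0.0769  -0.0256  +0.0000]
moduli |λ_i(T)| = 0.4688, 0.3634, 0.1124, 0.1124.
spectral radius ρ = 0.4688; 0.4688 < 1, so it converges for any x₀.

yes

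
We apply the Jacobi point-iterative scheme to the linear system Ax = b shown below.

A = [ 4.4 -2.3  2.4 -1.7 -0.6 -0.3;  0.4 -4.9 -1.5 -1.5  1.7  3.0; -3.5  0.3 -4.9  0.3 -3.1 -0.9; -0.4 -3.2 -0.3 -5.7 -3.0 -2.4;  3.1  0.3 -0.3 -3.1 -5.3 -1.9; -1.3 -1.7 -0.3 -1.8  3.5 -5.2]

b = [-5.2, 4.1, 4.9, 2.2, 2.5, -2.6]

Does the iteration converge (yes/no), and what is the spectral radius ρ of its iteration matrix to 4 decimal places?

no, ρ = 1.1592

Write A = D+L+U with D = diag(4.4, -4.9, -4.9, -5.7, -5.3, -5.2).
Jacobi: T = -D⁻¹(L+U), T[0,3] = -(-1.7)/(4.4) = +0.3864; T[0,0] = 0.
  T[0,:] = [+0.0000  +0.5227  -0.5455  +0.3864  +0.1364  +0.0682]
  T[1,:] = [+0.0816  +0.0000  -0.3061  -0.3061  +0.3469  +0.6122]
  T[2,:] = [-0.7143  +0.0612  +0.0000  +0.0612  -0.6327  -0.1837]
  T[3,:] = [-0.0702  -0.5614  -0.0526  +0.0000  -0.5263  -0.4211]
  T[4,:] = [+0.5849  +0.0566  -0.0566  -0.5849  +0.0000  -0.3585]
  T[5,:] = [-0.2500  -0.3269  -0.0577  -0.3462  +0.6731  +0.0000]
|λ(T)| sorted: 1.1592, 0.7954, 0.7954, 0.6606, 0.6606, 0.5573.
ρ = 1.1592; 1.1592 > 1 ⇒ diverges.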